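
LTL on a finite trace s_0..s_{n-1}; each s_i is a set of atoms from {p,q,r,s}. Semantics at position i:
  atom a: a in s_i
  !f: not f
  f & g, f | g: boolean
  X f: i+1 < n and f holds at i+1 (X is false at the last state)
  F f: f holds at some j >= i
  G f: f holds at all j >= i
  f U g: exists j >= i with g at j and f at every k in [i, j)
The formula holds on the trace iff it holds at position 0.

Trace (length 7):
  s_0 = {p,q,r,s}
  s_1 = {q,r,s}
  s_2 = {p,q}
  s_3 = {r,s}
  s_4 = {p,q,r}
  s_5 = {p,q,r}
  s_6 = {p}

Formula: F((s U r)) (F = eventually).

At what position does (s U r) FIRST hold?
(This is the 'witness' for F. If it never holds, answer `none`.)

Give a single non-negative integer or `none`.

s_0={p,q,r,s}: (s U r)=True s=True r=True
s_1={q,r,s}: (s U r)=True s=True r=True
s_2={p,q}: (s U r)=False s=False r=False
s_3={r,s}: (s U r)=True s=True r=True
s_4={p,q,r}: (s U r)=True s=False r=True
s_5={p,q,r}: (s U r)=True s=False r=True
s_6={p}: (s U r)=False s=False r=False
F((s U r)) holds; first witness at position 0.

Answer: 0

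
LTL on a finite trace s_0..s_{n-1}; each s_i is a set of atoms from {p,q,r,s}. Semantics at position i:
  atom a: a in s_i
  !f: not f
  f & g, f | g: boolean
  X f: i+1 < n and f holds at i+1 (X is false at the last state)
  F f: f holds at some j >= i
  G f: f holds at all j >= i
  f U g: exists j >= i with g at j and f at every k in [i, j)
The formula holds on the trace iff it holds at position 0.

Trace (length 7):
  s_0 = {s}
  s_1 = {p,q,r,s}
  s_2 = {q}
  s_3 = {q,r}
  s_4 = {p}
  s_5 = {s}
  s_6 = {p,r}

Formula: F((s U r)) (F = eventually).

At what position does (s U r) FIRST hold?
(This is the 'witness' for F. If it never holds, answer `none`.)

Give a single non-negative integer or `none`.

s_0={s}: (s U r)=True s=True r=False
s_1={p,q,r,s}: (s U r)=True s=True r=True
s_2={q}: (s U r)=False s=False r=False
s_3={q,r}: (s U r)=True s=False r=True
s_4={p}: (s U r)=False s=False r=False
s_5={s}: (s U r)=True s=True r=False
s_6={p,r}: (s U r)=True s=False r=True
F((s U r)) holds; first witness at position 0.

Answer: 0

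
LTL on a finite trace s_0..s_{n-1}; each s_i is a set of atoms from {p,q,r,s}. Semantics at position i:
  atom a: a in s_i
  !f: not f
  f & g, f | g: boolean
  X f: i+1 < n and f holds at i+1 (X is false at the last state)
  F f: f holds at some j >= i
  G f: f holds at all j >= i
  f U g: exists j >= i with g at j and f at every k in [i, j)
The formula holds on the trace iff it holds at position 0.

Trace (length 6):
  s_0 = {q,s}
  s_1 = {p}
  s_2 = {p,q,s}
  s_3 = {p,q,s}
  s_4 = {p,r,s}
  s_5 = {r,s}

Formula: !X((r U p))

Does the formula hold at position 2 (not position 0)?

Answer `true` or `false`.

Answer: false

Derivation:
s_0={q,s}: !X((r U p))=False X((r U p))=True (r U p)=False r=False p=False
s_1={p}: !X((r U p))=False X((r U p))=True (r U p)=True r=False p=True
s_2={p,q,s}: !X((r U p))=False X((r U p))=True (r U p)=True r=False p=True
s_3={p,q,s}: !X((r U p))=False X((r U p))=True (r U p)=True r=False p=True
s_4={p,r,s}: !X((r U p))=True X((r U p))=False (r U p)=True r=True p=True
s_5={r,s}: !X((r U p))=True X((r U p))=False (r U p)=False r=True p=False
Evaluating at position 2: result = False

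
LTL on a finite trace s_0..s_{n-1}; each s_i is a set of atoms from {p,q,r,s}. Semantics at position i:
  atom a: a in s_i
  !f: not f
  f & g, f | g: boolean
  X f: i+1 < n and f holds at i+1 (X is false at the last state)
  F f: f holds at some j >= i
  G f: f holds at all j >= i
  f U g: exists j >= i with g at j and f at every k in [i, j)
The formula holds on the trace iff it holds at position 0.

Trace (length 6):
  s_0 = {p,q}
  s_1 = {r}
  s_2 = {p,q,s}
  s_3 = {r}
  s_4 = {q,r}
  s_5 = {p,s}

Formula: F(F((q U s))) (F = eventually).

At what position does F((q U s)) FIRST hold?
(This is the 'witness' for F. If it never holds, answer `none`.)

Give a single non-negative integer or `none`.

s_0={p,q}: F((q U s))=True (q U s)=False q=True s=False
s_1={r}: F((q U s))=True (q U s)=False q=False s=False
s_2={p,q,s}: F((q U s))=True (q U s)=True q=True s=True
s_3={r}: F((q U s))=True (q U s)=False q=False s=False
s_4={q,r}: F((q U s))=True (q U s)=True q=True s=False
s_5={p,s}: F((q U s))=True (q U s)=True q=False s=True
F(F((q U s))) holds; first witness at position 0.

Answer: 0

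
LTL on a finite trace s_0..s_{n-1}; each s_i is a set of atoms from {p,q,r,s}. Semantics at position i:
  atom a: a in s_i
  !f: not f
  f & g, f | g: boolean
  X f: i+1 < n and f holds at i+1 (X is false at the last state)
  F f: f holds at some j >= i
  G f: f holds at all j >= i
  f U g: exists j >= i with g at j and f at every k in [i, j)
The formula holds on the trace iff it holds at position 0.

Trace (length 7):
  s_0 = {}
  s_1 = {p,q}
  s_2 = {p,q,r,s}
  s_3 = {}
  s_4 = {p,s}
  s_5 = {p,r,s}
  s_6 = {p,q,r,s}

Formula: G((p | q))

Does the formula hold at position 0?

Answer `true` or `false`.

Answer: false

Derivation:
s_0={}: G((p | q))=False (p | q)=False p=False q=False
s_1={p,q}: G((p | q))=False (p | q)=True p=True q=True
s_2={p,q,r,s}: G((p | q))=False (p | q)=True p=True q=True
s_3={}: G((p | q))=False (p | q)=False p=False q=False
s_4={p,s}: G((p | q))=True (p | q)=True p=True q=False
s_5={p,r,s}: G((p | q))=True (p | q)=True p=True q=False
s_6={p,q,r,s}: G((p | q))=True (p | q)=True p=True q=True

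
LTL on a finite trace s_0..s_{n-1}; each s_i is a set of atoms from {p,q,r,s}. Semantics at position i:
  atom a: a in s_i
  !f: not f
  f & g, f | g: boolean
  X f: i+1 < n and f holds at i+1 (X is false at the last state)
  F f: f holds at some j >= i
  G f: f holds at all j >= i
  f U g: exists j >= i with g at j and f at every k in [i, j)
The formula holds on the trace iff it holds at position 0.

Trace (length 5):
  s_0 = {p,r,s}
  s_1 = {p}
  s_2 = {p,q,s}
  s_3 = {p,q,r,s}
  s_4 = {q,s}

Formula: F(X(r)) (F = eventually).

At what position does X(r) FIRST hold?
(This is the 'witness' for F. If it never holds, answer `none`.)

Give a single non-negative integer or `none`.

Answer: 2

Derivation:
s_0={p,r,s}: X(r)=False r=True
s_1={p}: X(r)=False r=False
s_2={p,q,s}: X(r)=True r=False
s_3={p,q,r,s}: X(r)=False r=True
s_4={q,s}: X(r)=False r=False
F(X(r)) holds; first witness at position 2.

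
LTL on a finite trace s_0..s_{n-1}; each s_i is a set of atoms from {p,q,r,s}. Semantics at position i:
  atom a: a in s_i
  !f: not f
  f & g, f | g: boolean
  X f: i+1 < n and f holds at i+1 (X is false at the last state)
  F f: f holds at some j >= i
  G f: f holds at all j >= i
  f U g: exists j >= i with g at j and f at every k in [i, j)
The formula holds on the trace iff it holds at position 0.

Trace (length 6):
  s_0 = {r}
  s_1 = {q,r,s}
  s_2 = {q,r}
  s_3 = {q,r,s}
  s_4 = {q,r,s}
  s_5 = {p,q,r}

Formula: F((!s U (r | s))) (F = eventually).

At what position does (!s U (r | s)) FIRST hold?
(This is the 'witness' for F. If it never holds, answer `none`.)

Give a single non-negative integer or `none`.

s_0={r}: (!s U (r | s))=True !s=True s=False (r | s)=True r=True
s_1={q,r,s}: (!s U (r | s))=True !s=False s=True (r | s)=True r=True
s_2={q,r}: (!s U (r | s))=True !s=True s=False (r | s)=True r=True
s_3={q,r,s}: (!s U (r | s))=True !s=False s=True (r | s)=True r=True
s_4={q,r,s}: (!s U (r | s))=True !s=False s=True (r | s)=True r=True
s_5={p,q,r}: (!s U (r | s))=True !s=True s=False (r | s)=True r=True
F((!s U (r | s))) holds; first witness at position 0.

Answer: 0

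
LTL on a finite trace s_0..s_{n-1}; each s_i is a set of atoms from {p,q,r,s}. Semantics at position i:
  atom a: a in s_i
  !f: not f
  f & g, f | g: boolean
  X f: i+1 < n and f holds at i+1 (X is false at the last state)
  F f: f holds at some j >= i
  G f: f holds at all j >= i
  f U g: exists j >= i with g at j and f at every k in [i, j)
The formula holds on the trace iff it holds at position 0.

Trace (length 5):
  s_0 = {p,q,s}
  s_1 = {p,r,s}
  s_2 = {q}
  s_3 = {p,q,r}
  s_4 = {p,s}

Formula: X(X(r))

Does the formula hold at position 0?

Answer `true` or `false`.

s_0={p,q,s}: X(X(r))=False X(r)=True r=False
s_1={p,r,s}: X(X(r))=True X(r)=False r=True
s_2={q}: X(X(r))=False X(r)=True r=False
s_3={p,q,r}: X(X(r))=False X(r)=False r=True
s_4={p,s}: X(X(r))=False X(r)=False r=False

Answer: false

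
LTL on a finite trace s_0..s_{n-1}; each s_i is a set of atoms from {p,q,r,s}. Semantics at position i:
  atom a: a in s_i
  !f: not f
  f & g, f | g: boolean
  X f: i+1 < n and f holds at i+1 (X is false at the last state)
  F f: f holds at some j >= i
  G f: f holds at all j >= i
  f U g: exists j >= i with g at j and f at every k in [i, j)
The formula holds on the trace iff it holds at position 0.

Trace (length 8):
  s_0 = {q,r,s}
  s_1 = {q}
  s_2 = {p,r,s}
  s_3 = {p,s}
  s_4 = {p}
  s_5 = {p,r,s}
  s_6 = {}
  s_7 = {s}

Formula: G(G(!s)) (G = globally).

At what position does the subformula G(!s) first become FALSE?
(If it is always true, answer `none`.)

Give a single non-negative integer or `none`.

s_0={q,r,s}: G(!s)=False !s=False s=True
s_1={q}: G(!s)=False !s=True s=False
s_2={p,r,s}: G(!s)=False !s=False s=True
s_3={p,s}: G(!s)=False !s=False s=True
s_4={p}: G(!s)=False !s=True s=False
s_5={p,r,s}: G(!s)=False !s=False s=True
s_6={}: G(!s)=False !s=True s=False
s_7={s}: G(!s)=False !s=False s=True
G(G(!s)) holds globally = False
First violation at position 0.

Answer: 0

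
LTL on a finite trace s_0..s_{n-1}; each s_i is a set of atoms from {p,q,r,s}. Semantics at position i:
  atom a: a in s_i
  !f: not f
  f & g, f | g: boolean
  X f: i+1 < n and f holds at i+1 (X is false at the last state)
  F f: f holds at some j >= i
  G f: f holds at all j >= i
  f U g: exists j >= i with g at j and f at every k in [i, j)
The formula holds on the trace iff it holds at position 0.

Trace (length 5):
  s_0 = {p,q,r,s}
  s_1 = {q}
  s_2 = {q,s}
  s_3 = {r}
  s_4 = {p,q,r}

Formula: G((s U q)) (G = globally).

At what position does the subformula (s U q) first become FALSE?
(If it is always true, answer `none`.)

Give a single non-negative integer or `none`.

s_0={p,q,r,s}: (s U q)=True s=True q=True
s_1={q}: (s U q)=True s=False q=True
s_2={q,s}: (s U q)=True s=True q=True
s_3={r}: (s U q)=False s=False q=False
s_4={p,q,r}: (s U q)=True s=False q=True
G((s U q)) holds globally = False
First violation at position 3.

Answer: 3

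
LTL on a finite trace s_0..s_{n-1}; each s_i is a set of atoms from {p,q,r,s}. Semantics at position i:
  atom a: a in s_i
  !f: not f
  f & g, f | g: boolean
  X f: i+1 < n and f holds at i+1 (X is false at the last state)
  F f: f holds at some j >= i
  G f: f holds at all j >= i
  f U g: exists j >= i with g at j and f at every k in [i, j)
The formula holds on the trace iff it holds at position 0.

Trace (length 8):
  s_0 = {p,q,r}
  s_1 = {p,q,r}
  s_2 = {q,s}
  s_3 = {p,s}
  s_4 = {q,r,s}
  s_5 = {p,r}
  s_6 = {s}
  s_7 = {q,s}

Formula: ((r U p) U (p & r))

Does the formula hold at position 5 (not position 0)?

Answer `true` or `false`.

s_0={p,q,r}: ((r U p) U (p & r))=True (r U p)=True r=True p=True (p & r)=True
s_1={p,q,r}: ((r U p) U (p & r))=True (r U p)=True r=True p=True (p & r)=True
s_2={q,s}: ((r U p) U (p & r))=False (r U p)=False r=False p=False (p & r)=False
s_3={p,s}: ((r U p) U (p & r))=True (r U p)=True r=False p=True (p & r)=False
s_4={q,r,s}: ((r U p) U (p & r))=True (r U p)=True r=True p=False (p & r)=False
s_5={p,r}: ((r U p) U (p & r))=True (r U p)=True r=True p=True (p & r)=True
s_6={s}: ((r U p) U (p & r))=False (r U p)=False r=False p=False (p & r)=False
s_7={q,s}: ((r U p) U (p & r))=False (r U p)=False r=False p=False (p & r)=False
Evaluating at position 5: result = True

Answer: true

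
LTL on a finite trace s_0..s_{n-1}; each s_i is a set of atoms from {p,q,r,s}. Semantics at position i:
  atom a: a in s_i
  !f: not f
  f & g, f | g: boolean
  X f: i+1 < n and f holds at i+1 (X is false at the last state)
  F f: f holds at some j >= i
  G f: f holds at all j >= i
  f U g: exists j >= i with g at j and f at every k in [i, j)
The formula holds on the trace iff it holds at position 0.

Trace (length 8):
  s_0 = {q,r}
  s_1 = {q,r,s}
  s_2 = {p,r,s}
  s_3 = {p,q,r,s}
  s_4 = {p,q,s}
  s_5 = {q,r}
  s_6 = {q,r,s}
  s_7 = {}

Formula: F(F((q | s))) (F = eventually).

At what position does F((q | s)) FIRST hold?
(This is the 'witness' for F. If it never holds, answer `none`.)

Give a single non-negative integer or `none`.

s_0={q,r}: F((q | s))=True (q | s)=True q=True s=False
s_1={q,r,s}: F((q | s))=True (q | s)=True q=True s=True
s_2={p,r,s}: F((q | s))=True (q | s)=True q=False s=True
s_3={p,q,r,s}: F((q | s))=True (q | s)=True q=True s=True
s_4={p,q,s}: F((q | s))=True (q | s)=True q=True s=True
s_5={q,r}: F((q | s))=True (q | s)=True q=True s=False
s_6={q,r,s}: F((q | s))=True (q | s)=True q=True s=True
s_7={}: F((q | s))=False (q | s)=False q=False s=False
F(F((q | s))) holds; first witness at position 0.

Answer: 0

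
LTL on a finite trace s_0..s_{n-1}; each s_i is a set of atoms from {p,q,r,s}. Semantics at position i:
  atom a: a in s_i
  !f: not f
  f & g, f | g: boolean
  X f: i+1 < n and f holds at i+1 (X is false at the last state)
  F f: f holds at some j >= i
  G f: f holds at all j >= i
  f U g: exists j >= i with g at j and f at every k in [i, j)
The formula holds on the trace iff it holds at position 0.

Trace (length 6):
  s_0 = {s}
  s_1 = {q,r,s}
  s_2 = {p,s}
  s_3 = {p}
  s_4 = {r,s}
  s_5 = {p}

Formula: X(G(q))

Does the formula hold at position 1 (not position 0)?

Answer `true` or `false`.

s_0={s}: X(G(q))=False G(q)=False q=False
s_1={q,r,s}: X(G(q))=False G(q)=False q=True
s_2={p,s}: X(G(q))=False G(q)=False q=False
s_3={p}: X(G(q))=False G(q)=False q=False
s_4={r,s}: X(G(q))=False G(q)=False q=False
s_5={p}: X(G(q))=False G(q)=False q=False
Evaluating at position 1: result = False

Answer: false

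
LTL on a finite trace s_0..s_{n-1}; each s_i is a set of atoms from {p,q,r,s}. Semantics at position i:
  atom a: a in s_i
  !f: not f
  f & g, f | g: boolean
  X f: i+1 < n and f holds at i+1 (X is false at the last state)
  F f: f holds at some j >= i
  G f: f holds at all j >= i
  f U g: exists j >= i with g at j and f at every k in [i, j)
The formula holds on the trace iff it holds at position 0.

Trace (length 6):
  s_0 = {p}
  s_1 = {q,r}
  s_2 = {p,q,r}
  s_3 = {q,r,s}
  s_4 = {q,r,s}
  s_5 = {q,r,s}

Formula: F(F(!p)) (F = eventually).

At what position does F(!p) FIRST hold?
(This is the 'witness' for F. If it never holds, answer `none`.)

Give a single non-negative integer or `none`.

Answer: 0

Derivation:
s_0={p}: F(!p)=True !p=False p=True
s_1={q,r}: F(!p)=True !p=True p=False
s_2={p,q,r}: F(!p)=True !p=False p=True
s_3={q,r,s}: F(!p)=True !p=True p=False
s_4={q,r,s}: F(!p)=True !p=True p=False
s_5={q,r,s}: F(!p)=True !p=True p=False
F(F(!p)) holds; first witness at position 0.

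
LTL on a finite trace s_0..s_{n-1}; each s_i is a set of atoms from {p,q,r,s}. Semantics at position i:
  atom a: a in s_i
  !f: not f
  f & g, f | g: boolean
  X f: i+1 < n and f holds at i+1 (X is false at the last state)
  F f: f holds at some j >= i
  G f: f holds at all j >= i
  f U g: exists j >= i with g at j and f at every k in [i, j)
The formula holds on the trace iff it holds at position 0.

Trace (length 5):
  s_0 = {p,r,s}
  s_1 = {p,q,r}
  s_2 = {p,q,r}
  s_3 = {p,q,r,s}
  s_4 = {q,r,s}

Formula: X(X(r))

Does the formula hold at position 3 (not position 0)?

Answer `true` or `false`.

s_0={p,r,s}: X(X(r))=True X(r)=True r=True
s_1={p,q,r}: X(X(r))=True X(r)=True r=True
s_2={p,q,r}: X(X(r))=True X(r)=True r=True
s_3={p,q,r,s}: X(X(r))=False X(r)=True r=True
s_4={q,r,s}: X(X(r))=False X(r)=False r=True
Evaluating at position 3: result = False

Answer: false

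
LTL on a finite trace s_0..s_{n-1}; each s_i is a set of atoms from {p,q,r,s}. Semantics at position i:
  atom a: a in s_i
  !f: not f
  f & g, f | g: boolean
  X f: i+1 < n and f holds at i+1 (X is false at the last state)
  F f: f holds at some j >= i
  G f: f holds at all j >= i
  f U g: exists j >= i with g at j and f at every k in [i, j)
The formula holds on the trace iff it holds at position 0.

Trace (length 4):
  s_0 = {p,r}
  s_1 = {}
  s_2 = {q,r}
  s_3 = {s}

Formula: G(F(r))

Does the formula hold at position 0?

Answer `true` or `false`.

s_0={p,r}: G(F(r))=False F(r)=True r=True
s_1={}: G(F(r))=False F(r)=True r=False
s_2={q,r}: G(F(r))=False F(r)=True r=True
s_3={s}: G(F(r))=False F(r)=False r=False

Answer: false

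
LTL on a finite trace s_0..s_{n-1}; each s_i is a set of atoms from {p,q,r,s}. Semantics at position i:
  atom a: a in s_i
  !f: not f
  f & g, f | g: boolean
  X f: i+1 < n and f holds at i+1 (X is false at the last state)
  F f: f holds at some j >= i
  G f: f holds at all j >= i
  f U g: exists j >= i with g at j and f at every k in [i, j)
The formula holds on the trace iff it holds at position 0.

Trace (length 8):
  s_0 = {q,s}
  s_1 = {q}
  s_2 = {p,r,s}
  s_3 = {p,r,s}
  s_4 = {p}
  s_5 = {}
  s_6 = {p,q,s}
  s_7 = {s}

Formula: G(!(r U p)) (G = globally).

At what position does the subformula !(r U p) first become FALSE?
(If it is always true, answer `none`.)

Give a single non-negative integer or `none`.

Answer: 2

Derivation:
s_0={q,s}: !(r U p)=True (r U p)=False r=False p=False
s_1={q}: !(r U p)=True (r U p)=False r=False p=False
s_2={p,r,s}: !(r U p)=False (r U p)=True r=True p=True
s_3={p,r,s}: !(r U p)=False (r U p)=True r=True p=True
s_4={p}: !(r U p)=False (r U p)=True r=False p=True
s_5={}: !(r U p)=True (r U p)=False r=False p=False
s_6={p,q,s}: !(r U p)=False (r U p)=True r=False p=True
s_7={s}: !(r U p)=True (r U p)=False r=False p=False
G(!(r U p)) holds globally = False
First violation at position 2.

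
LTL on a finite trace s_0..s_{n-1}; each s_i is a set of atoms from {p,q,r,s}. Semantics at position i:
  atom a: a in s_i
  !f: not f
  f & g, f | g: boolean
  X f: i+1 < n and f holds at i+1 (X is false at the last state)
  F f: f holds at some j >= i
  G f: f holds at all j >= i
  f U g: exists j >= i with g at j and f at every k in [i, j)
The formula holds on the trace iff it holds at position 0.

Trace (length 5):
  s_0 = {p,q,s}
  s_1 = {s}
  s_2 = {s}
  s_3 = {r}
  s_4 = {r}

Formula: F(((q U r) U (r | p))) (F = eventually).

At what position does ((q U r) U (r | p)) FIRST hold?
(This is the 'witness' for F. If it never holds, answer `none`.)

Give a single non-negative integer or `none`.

Answer: 0

Derivation:
s_0={p,q,s}: ((q U r) U (r | p))=True (q U r)=False q=True r=False (r | p)=True p=True
s_1={s}: ((q U r) U (r | p))=False (q U r)=False q=False r=False (r | p)=False p=False
s_2={s}: ((q U r) U (r | p))=False (q U r)=False q=False r=False (r | p)=False p=False
s_3={r}: ((q U r) U (r | p))=True (q U r)=True q=False r=True (r | p)=True p=False
s_4={r}: ((q U r) U (r | p))=True (q U r)=True q=False r=True (r | p)=True p=False
F(((q U r) U (r | p))) holds; first witness at position 0.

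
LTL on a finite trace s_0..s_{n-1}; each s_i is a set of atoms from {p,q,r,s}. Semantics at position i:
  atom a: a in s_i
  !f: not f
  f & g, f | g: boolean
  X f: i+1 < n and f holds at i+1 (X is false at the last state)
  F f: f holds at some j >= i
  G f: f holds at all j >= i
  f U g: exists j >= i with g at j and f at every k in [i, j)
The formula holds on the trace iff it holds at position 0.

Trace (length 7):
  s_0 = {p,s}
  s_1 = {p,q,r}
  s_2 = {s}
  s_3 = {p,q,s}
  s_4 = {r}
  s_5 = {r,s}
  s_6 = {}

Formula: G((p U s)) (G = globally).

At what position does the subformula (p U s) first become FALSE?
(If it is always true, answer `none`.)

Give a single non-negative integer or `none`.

Answer: 4

Derivation:
s_0={p,s}: (p U s)=True p=True s=True
s_1={p,q,r}: (p U s)=True p=True s=False
s_2={s}: (p U s)=True p=False s=True
s_3={p,q,s}: (p U s)=True p=True s=True
s_4={r}: (p U s)=False p=False s=False
s_5={r,s}: (p U s)=True p=False s=True
s_6={}: (p U s)=False p=False s=False
G((p U s)) holds globally = False
First violation at position 4.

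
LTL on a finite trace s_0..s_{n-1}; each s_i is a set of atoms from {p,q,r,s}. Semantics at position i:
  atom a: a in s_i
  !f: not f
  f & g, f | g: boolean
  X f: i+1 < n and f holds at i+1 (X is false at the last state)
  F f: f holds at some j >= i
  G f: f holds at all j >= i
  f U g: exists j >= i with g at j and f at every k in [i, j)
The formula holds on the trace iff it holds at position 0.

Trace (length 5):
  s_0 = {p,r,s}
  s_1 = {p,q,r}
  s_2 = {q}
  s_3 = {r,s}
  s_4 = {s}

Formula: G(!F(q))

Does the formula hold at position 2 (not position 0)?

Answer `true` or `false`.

s_0={p,r,s}: G(!F(q))=False !F(q)=False F(q)=True q=False
s_1={p,q,r}: G(!F(q))=False !F(q)=False F(q)=True q=True
s_2={q}: G(!F(q))=False !F(q)=False F(q)=True q=True
s_3={r,s}: G(!F(q))=True !F(q)=True F(q)=False q=False
s_4={s}: G(!F(q))=True !F(q)=True F(q)=False q=False
Evaluating at position 2: result = False

Answer: false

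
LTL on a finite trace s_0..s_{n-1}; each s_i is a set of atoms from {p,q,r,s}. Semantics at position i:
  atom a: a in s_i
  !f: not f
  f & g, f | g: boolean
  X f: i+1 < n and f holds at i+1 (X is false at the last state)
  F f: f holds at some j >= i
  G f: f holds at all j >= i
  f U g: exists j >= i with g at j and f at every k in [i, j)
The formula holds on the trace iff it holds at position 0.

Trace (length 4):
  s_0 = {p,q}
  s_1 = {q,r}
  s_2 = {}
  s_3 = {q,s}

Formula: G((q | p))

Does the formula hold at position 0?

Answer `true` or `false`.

s_0={p,q}: G((q | p))=False (q | p)=True q=True p=True
s_1={q,r}: G((q | p))=False (q | p)=True q=True p=False
s_2={}: G((q | p))=False (q | p)=False q=False p=False
s_3={q,s}: G((q | p))=True (q | p)=True q=True p=False

Answer: false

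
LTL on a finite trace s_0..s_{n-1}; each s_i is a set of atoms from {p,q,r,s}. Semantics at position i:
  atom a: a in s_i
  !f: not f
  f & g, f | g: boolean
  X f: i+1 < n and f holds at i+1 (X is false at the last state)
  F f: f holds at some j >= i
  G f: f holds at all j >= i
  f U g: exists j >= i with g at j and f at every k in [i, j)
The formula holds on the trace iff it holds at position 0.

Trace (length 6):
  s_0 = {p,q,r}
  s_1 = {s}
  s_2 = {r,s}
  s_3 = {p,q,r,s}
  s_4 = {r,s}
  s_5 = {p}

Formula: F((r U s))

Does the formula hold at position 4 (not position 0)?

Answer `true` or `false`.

Answer: true

Derivation:
s_0={p,q,r}: F((r U s))=True (r U s)=True r=True s=False
s_1={s}: F((r U s))=True (r U s)=True r=False s=True
s_2={r,s}: F((r U s))=True (r U s)=True r=True s=True
s_3={p,q,r,s}: F((r U s))=True (r U s)=True r=True s=True
s_4={r,s}: F((r U s))=True (r U s)=True r=True s=True
s_5={p}: F((r U s))=False (r U s)=False r=False s=False
Evaluating at position 4: result = True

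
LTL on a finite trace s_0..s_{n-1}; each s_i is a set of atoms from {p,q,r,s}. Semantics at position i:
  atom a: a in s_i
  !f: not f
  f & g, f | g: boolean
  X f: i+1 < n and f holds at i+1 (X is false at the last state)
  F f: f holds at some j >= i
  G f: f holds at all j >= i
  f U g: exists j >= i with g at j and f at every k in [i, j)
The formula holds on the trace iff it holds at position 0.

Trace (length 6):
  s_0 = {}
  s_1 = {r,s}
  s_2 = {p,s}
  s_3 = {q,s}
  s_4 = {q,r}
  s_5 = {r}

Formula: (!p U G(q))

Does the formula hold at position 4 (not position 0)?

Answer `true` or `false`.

s_0={}: (!p U G(q))=False !p=True p=False G(q)=False q=False
s_1={r,s}: (!p U G(q))=False !p=True p=False G(q)=False q=False
s_2={p,s}: (!p U G(q))=False !p=False p=True G(q)=False q=False
s_3={q,s}: (!p U G(q))=False !p=True p=False G(q)=False q=True
s_4={q,r}: (!p U G(q))=False !p=True p=False G(q)=False q=True
s_5={r}: (!p U G(q))=False !p=True p=False G(q)=False q=False
Evaluating at position 4: result = False

Answer: false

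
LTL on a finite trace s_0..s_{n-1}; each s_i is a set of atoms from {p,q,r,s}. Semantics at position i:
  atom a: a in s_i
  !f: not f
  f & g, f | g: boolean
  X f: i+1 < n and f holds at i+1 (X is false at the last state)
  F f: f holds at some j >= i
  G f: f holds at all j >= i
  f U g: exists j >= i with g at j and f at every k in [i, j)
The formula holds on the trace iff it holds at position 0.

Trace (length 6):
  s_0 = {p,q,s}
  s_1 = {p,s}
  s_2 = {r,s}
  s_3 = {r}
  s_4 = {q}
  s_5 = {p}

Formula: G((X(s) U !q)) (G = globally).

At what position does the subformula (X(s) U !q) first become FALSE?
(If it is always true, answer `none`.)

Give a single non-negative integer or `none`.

s_0={p,q,s}: (X(s) U !q)=True X(s)=True s=True !q=False q=True
s_1={p,s}: (X(s) U !q)=True X(s)=True s=True !q=True q=False
s_2={r,s}: (X(s) U !q)=True X(s)=False s=True !q=True q=False
s_3={r}: (X(s) U !q)=True X(s)=False s=False !q=True q=False
s_4={q}: (X(s) U !q)=False X(s)=False s=False !q=False q=True
s_5={p}: (X(s) U !q)=True X(s)=False s=False !q=True q=False
G((X(s) U !q)) holds globally = False
First violation at position 4.

Answer: 4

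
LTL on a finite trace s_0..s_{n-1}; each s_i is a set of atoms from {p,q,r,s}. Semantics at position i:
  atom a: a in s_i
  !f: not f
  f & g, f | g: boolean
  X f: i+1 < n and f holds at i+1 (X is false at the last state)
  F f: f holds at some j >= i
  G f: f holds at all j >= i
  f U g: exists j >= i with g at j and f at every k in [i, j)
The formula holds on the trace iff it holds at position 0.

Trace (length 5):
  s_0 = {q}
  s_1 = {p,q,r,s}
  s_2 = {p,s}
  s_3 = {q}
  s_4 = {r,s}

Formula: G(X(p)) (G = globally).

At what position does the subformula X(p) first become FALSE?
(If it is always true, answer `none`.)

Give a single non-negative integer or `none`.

s_0={q}: X(p)=True p=False
s_1={p,q,r,s}: X(p)=True p=True
s_2={p,s}: X(p)=False p=True
s_3={q}: X(p)=False p=False
s_4={r,s}: X(p)=False p=False
G(X(p)) holds globally = False
First violation at position 2.

Answer: 2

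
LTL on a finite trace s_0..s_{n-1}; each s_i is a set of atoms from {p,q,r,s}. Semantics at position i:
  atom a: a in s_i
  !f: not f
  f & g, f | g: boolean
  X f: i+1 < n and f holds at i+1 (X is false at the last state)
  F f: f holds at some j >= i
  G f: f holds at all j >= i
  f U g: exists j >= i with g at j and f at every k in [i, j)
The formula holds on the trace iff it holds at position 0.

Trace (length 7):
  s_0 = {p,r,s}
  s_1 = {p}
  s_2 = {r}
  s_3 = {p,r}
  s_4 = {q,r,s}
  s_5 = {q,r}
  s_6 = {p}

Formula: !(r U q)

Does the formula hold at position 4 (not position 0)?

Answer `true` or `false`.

Answer: false

Derivation:
s_0={p,r,s}: !(r U q)=True (r U q)=False r=True q=False
s_1={p}: !(r U q)=True (r U q)=False r=False q=False
s_2={r}: !(r U q)=False (r U q)=True r=True q=False
s_3={p,r}: !(r U q)=False (r U q)=True r=True q=False
s_4={q,r,s}: !(r U q)=False (r U q)=True r=True q=True
s_5={q,r}: !(r U q)=False (r U q)=True r=True q=True
s_6={p}: !(r U q)=True (r U q)=False r=False q=False
Evaluating at position 4: result = False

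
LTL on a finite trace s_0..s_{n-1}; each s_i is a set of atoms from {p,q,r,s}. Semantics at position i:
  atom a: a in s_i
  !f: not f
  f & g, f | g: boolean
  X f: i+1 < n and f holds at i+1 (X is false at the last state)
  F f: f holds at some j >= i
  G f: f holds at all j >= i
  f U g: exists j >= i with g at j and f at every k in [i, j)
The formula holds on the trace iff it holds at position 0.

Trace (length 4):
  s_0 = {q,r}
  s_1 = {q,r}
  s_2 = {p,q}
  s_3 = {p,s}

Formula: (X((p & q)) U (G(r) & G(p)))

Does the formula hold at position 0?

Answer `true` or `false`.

s_0={q,r}: (X((p & q)) U (G(r) & G(p)))=False X((p & q))=False (p & q)=False p=False q=True (G(r) & G(p))=False G(r)=False r=True G(p)=False
s_1={q,r}: (X((p & q)) U (G(r) & G(p)))=False X((p & q))=True (p & q)=False p=False q=True (G(r) & G(p))=False G(r)=False r=True G(p)=False
s_2={p,q}: (X((p & q)) U (G(r) & G(p)))=False X((p & q))=False (p & q)=True p=True q=True (G(r) & G(p))=False G(r)=False r=False G(p)=True
s_3={p,s}: (X((p & q)) U (G(r) & G(p)))=False X((p & q))=False (p & q)=False p=True q=False (G(r) & G(p))=False G(r)=False r=False G(p)=True

Answer: false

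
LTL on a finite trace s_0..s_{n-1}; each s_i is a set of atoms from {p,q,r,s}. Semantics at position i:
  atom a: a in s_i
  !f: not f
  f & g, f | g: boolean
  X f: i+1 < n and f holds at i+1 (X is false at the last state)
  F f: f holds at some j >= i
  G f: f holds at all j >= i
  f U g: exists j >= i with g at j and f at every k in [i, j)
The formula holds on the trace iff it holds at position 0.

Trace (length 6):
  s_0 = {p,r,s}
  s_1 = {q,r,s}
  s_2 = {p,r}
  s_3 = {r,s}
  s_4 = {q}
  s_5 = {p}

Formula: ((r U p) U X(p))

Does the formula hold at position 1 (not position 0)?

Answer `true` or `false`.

s_0={p,r,s}: ((r U p) U X(p))=True (r U p)=True r=True p=True X(p)=False
s_1={q,r,s}: ((r U p) U X(p))=True (r U p)=True r=True p=False X(p)=True
s_2={p,r}: ((r U p) U X(p))=False (r U p)=True r=True p=True X(p)=False
s_3={r,s}: ((r U p) U X(p))=False (r U p)=False r=True p=False X(p)=False
s_4={q}: ((r U p) U X(p))=True (r U p)=False r=False p=False X(p)=True
s_5={p}: ((r U p) U X(p))=False (r U p)=True r=False p=True X(p)=False
Evaluating at position 1: result = True

Answer: true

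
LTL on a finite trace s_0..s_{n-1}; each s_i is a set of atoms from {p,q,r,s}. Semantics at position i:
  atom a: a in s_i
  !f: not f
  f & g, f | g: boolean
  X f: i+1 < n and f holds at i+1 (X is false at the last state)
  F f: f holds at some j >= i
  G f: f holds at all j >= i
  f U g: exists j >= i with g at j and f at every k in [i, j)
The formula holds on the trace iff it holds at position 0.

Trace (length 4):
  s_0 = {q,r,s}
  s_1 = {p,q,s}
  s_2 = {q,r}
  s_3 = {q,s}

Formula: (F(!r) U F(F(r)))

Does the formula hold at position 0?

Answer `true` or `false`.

s_0={q,r,s}: (F(!r) U F(F(r)))=True F(!r)=True !r=False r=True F(F(r))=True F(r)=True
s_1={p,q,s}: (F(!r) U F(F(r)))=True F(!r)=True !r=True r=False F(F(r))=True F(r)=True
s_2={q,r}: (F(!r) U F(F(r)))=True F(!r)=True !r=False r=True F(F(r))=True F(r)=True
s_3={q,s}: (F(!r) U F(F(r)))=False F(!r)=True !r=True r=False F(F(r))=False F(r)=False

Answer: true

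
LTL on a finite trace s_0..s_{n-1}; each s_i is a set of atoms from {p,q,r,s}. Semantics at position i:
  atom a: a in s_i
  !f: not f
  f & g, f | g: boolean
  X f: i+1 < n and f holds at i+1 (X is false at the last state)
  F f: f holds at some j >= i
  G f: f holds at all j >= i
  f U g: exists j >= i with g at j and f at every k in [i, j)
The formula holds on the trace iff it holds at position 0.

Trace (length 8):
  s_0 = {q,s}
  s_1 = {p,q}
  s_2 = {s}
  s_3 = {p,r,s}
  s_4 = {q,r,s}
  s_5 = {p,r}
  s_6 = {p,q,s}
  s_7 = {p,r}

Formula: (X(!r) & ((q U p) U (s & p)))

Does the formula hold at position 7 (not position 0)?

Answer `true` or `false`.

Answer: false

Derivation:
s_0={q,s}: (X(!r) & ((q U p) U (s & p)))=False X(!r)=True !r=True r=False ((q U p) U (s & p))=False (q U p)=True q=True p=False (s & p)=False s=True
s_1={p,q}: (X(!r) & ((q U p) U (s & p)))=False X(!r)=True !r=True r=False ((q U p) U (s & p))=False (q U p)=True q=True p=True (s & p)=False s=False
s_2={s}: (X(!r) & ((q U p) U (s & p)))=False X(!r)=False !r=True r=False ((q U p) U (s & p))=False (q U p)=False q=False p=False (s & p)=False s=True
s_3={p,r,s}: (X(!r) & ((q U p) U (s & p)))=False X(!r)=False !r=False r=True ((q U p) U (s & p))=True (q U p)=True q=False p=True (s & p)=True s=True
s_4={q,r,s}: (X(!r) & ((q U p) U (s & p)))=False X(!r)=False !r=False r=True ((q U p) U (s & p))=True (q U p)=True q=True p=False (s & p)=False s=True
s_5={p,r}: (X(!r) & ((q U p) U (s & p)))=True X(!r)=True !r=False r=True ((q U p) U (s & p))=True (q U p)=True q=False p=True (s & p)=False s=False
s_6={p,q,s}: (X(!r) & ((q U p) U (s & p)))=False X(!r)=False !r=True r=False ((q U p) U (s & p))=True (q U p)=True q=True p=True (s & p)=True s=True
s_7={p,r}: (X(!r) & ((q U p) U (s & p)))=False X(!r)=False !r=False r=True ((q U p) U (s & p))=False (q U p)=True q=False p=True (s & p)=False s=False
Evaluating at position 7: result = False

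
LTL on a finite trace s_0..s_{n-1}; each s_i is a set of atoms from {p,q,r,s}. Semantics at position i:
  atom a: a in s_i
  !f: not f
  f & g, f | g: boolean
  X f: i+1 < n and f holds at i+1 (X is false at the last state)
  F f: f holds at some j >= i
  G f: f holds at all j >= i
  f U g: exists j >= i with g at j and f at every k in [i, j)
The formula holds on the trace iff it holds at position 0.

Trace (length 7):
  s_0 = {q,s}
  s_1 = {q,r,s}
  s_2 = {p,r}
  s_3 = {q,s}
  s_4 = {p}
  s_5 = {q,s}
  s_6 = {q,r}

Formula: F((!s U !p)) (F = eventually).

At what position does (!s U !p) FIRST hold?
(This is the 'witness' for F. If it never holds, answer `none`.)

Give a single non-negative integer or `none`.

s_0={q,s}: (!s U !p)=True !s=False s=True !p=True p=False
s_1={q,r,s}: (!s U !p)=True !s=False s=True !p=True p=False
s_2={p,r}: (!s U !p)=True !s=True s=False !p=False p=True
s_3={q,s}: (!s U !p)=True !s=False s=True !p=True p=False
s_4={p}: (!s U !p)=True !s=True s=False !p=False p=True
s_5={q,s}: (!s U !p)=True !s=False s=True !p=True p=False
s_6={q,r}: (!s U !p)=True !s=True s=False !p=True p=False
F((!s U !p)) holds; first witness at position 0.

Answer: 0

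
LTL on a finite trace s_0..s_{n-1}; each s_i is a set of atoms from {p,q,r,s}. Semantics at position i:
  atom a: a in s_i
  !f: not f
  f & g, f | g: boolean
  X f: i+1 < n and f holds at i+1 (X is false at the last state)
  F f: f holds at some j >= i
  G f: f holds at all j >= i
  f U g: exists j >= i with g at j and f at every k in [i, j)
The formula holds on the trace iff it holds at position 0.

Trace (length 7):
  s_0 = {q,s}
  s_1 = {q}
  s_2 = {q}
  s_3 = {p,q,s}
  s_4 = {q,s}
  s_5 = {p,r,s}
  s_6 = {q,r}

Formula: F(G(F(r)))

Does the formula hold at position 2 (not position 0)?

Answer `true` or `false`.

Answer: true

Derivation:
s_0={q,s}: F(G(F(r)))=True G(F(r))=True F(r)=True r=False
s_1={q}: F(G(F(r)))=True G(F(r))=True F(r)=True r=False
s_2={q}: F(G(F(r)))=True G(F(r))=True F(r)=True r=False
s_3={p,q,s}: F(G(F(r)))=True G(F(r))=True F(r)=True r=False
s_4={q,s}: F(G(F(r)))=True G(F(r))=True F(r)=True r=False
s_5={p,r,s}: F(G(F(r)))=True G(F(r))=True F(r)=True r=True
s_6={q,r}: F(G(F(r)))=True G(F(r))=True F(r)=True r=True
Evaluating at position 2: result = True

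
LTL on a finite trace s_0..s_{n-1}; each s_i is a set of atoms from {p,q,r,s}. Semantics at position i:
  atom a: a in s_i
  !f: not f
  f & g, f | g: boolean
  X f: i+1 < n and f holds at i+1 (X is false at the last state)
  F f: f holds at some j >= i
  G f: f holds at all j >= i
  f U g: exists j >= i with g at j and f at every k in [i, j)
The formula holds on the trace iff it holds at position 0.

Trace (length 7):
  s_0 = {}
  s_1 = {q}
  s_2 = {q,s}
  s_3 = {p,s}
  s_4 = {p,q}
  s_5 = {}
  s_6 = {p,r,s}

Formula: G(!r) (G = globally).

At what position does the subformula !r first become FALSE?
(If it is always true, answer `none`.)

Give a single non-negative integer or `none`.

Answer: 6

Derivation:
s_0={}: !r=True r=False
s_1={q}: !r=True r=False
s_2={q,s}: !r=True r=False
s_3={p,s}: !r=True r=False
s_4={p,q}: !r=True r=False
s_5={}: !r=True r=False
s_6={p,r,s}: !r=False r=True
G(!r) holds globally = False
First violation at position 6.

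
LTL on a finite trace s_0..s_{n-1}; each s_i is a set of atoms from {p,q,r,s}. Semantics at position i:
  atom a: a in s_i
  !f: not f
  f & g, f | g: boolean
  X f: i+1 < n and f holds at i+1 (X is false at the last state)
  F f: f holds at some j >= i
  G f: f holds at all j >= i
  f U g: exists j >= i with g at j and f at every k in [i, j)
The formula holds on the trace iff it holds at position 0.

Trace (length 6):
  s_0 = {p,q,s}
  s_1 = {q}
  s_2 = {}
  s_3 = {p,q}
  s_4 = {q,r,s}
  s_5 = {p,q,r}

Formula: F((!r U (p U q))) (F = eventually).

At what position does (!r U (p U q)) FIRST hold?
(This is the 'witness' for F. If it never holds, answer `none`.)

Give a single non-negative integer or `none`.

Answer: 0

Derivation:
s_0={p,q,s}: (!r U (p U q))=True !r=True r=False (p U q)=True p=True q=True
s_1={q}: (!r U (p U q))=True !r=True r=False (p U q)=True p=False q=True
s_2={}: (!r U (p U q))=True !r=True r=False (p U q)=False p=False q=False
s_3={p,q}: (!r U (p U q))=True !r=True r=False (p U q)=True p=True q=True
s_4={q,r,s}: (!r U (p U q))=True !r=False r=True (p U q)=True p=False q=True
s_5={p,q,r}: (!r U (p U q))=True !r=False r=True (p U q)=True p=True q=True
F((!r U (p U q))) holds; first witness at position 0.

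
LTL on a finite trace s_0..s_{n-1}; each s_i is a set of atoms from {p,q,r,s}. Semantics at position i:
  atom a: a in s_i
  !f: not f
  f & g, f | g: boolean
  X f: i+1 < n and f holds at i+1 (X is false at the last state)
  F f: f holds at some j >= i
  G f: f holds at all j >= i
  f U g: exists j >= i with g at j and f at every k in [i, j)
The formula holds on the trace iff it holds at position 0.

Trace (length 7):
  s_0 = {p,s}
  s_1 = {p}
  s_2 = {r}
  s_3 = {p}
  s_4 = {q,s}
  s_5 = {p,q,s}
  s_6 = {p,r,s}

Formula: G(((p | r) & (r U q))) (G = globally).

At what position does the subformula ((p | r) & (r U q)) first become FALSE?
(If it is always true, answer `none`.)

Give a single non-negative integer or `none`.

s_0={p,s}: ((p | r) & (r U q))=False (p | r)=True p=True r=False (r U q)=False q=False
s_1={p}: ((p | r) & (r U q))=False (p | r)=True p=True r=False (r U q)=False q=False
s_2={r}: ((p | r) & (r U q))=False (p | r)=True p=False r=True (r U q)=False q=False
s_3={p}: ((p | r) & (r U q))=False (p | r)=True p=True r=False (r U q)=False q=False
s_4={q,s}: ((p | r) & (r U q))=False (p | r)=False p=False r=False (r U q)=True q=True
s_5={p,q,s}: ((p | r) & (r U q))=True (p | r)=True p=True r=False (r U q)=True q=True
s_6={p,r,s}: ((p | r) & (r U q))=False (p | r)=True p=True r=True (r U q)=False q=False
G(((p | r) & (r U q))) holds globally = False
First violation at position 0.

Answer: 0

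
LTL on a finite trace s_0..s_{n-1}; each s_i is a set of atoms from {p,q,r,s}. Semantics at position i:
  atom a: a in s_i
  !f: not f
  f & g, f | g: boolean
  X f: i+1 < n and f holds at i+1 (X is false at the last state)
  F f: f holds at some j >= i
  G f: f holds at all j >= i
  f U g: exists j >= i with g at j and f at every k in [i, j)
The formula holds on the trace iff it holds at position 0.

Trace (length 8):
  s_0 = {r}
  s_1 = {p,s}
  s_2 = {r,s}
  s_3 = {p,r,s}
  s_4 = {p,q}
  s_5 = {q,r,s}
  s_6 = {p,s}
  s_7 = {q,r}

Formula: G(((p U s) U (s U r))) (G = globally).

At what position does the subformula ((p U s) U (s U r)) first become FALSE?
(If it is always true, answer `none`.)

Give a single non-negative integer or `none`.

s_0={r}: ((p U s) U (s U r))=True (p U s)=False p=False s=False (s U r)=True r=True
s_1={p,s}: ((p U s) U (s U r))=True (p U s)=True p=True s=True (s U r)=True r=False
s_2={r,s}: ((p U s) U (s U r))=True (p U s)=True p=False s=True (s U r)=True r=True
s_3={p,r,s}: ((p U s) U (s U r))=True (p U s)=True p=True s=True (s U r)=True r=True
s_4={p,q}: ((p U s) U (s U r))=True (p U s)=True p=True s=False (s U r)=False r=False
s_5={q,r,s}: ((p U s) U (s U r))=True (p U s)=True p=False s=True (s U r)=True r=True
s_6={p,s}: ((p U s) U (s U r))=True (p U s)=True p=True s=True (s U r)=True r=False
s_7={q,r}: ((p U s) U (s U r))=True (p U s)=False p=False s=False (s U r)=True r=True
G(((p U s) U (s U r))) holds globally = True
No violation — formula holds at every position.

Answer: none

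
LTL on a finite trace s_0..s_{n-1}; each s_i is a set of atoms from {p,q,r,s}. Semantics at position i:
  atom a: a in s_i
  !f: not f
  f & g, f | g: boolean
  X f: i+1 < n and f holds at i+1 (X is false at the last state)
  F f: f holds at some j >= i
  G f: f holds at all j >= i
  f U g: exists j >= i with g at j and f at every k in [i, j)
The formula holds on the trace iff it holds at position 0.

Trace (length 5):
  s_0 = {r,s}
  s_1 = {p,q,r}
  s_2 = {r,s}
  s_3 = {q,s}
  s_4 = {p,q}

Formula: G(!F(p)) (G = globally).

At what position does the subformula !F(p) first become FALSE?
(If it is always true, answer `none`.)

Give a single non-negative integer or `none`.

Answer: 0

Derivation:
s_0={r,s}: !F(p)=False F(p)=True p=False
s_1={p,q,r}: !F(p)=False F(p)=True p=True
s_2={r,s}: !F(p)=False F(p)=True p=False
s_3={q,s}: !F(p)=False F(p)=True p=False
s_4={p,q}: !F(p)=False F(p)=True p=True
G(!F(p)) holds globally = False
First violation at position 0.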